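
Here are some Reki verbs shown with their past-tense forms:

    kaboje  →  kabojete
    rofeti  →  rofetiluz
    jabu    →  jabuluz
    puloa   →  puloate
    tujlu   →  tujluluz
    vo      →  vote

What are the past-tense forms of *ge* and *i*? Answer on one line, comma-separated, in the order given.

gete, iluz

The alternation tracks the last vowel of the stem — -luz when the last vowel of the stem is a high vowel (*rofeti*, *jabu*, *tujlu*); -te when the last vowel of the stem is a non-high vowel (*kaboje*, *puloa*, *vo*).
*ge*: last vowel = /e/, a non-high vowel → -te → *gete*.
*i* — last vowel /i/ (a high vowel) → -luz → *iluz*.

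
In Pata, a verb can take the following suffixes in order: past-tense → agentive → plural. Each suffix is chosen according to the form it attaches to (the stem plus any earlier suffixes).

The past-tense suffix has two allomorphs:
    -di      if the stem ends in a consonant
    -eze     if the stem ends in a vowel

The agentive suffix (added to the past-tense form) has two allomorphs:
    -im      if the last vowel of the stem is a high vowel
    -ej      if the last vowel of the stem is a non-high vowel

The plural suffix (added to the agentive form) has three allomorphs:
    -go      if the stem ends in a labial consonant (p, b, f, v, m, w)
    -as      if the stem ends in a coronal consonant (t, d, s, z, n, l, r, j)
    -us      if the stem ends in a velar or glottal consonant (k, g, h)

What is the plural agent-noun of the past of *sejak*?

*sejak* — final sound /k/ (a consonant) → -di → *sejakdi*.
Since the last vowel of the past-tense form *sejakdi* is /i/ (a high vowel), it takes -im, giving *sejakdiim*.
Since the final consonant of the agentive form *sejakdiim* is /m/ (labial), it takes -go, giving *sejakdiimgo*.

sejakdiimgo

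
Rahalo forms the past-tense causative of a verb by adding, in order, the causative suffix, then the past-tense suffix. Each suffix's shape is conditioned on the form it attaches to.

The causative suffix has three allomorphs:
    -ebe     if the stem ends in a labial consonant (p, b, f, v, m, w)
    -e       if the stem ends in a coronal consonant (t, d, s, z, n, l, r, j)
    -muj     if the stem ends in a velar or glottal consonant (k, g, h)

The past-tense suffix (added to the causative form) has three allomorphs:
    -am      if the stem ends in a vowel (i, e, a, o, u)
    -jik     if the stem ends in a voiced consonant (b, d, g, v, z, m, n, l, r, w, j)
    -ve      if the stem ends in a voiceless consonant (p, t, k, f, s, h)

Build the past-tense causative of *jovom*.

jovomebeam

Since the final consonant of *jovom* is /m/ (labial), it takes -ebe, giving *jovomebe*.
Since the final sound of the causative form *jovomebe* is /e/ (a vowel), it takes -am, giving *jovomebeam*.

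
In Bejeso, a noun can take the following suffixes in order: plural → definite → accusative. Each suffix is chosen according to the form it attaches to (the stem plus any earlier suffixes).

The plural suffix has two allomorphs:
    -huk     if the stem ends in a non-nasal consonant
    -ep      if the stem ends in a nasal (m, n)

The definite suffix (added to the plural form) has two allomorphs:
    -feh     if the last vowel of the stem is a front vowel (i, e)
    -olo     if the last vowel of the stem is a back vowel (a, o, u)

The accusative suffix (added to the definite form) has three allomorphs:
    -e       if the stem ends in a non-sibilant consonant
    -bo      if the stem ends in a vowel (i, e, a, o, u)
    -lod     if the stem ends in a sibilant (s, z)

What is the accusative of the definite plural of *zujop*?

zujophukolobo

The final consonant of *zujop* is /p/, which is non-nasal, so the plural suffix is -huk, giving *zujophuk*.
The plural form *zujophuk*: last vowel = /u/, a back vowel → -olo → *zujophukolo*.
Since the final sound of the definite form *zujophukolo* is /o/ (a vowel), it takes -bo, giving *zujophukolobo*.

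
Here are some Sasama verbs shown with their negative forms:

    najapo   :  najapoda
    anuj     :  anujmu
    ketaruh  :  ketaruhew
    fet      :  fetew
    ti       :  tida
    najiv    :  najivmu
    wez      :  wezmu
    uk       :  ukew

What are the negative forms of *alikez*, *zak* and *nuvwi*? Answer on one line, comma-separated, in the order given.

alikezmu, zakew, nuvwida

Looking at the final sound of each stem: -ew when the stem ends in a voiceless consonant (*ketaruh*, *fet*, *uk*); -mu when the stem ends in a voiced consonant (*anuj*, *najiv*, *wez*); -da when the stem ends in a vowel (*najapo*, *ti*).
*alikez* — final sound /z/ (a voiced consonant) → -mu → *alikezmu*.
*zak*: final sound = /k/, a voiceless consonant → -ew → *zakew*.
*nuvwi*: final sound = /i/, a vowel → -da → *nuvwida*.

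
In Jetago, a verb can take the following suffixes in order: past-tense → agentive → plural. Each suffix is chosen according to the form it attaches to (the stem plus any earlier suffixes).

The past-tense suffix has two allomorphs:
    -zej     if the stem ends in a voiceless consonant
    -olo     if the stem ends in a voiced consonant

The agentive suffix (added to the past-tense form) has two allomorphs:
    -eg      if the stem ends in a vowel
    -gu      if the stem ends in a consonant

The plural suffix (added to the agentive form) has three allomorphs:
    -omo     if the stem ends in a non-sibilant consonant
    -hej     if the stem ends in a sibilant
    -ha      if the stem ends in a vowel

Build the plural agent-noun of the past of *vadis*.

*vadis*: final consonant = /s/, voiceless → -zej → *vadiszej*.
Since the final sound of the past-tense form *vadiszej* is /j/ (a consonant), it takes -gu, giving *vadiszejgu*.
Since the final sound of the agentive form *vadiszejgu* is /u/ (a vowel), it takes -ha, giving *vadiszejguha*.

vadiszejguha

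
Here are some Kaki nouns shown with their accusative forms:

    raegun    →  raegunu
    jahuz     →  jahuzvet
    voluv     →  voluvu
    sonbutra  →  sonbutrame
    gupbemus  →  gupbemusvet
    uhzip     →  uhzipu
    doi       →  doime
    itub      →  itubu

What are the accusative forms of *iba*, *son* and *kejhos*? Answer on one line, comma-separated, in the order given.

Looking at the final sound of each stem: -vet when the stem ends in a sibilant (*jahuz*, *gupbemus*); -u when the stem ends in a non-sibilant consonant (*raegun*, *voluv*, *uhzip*, *itub*); -me when the stem ends in a vowel (*sonbutra*, *doi*).
*iba*: final sound = /a/, a vowel → -me → *ibame*.
*son*: final sound = /n/, a non-sibilant consonant → -u → *sonu*.
The final sound of *kejhos* is /s/, which is a sibilant, so the suffix is -vet, giving *kejhosvet*.

ibame, sonu, kejhosvet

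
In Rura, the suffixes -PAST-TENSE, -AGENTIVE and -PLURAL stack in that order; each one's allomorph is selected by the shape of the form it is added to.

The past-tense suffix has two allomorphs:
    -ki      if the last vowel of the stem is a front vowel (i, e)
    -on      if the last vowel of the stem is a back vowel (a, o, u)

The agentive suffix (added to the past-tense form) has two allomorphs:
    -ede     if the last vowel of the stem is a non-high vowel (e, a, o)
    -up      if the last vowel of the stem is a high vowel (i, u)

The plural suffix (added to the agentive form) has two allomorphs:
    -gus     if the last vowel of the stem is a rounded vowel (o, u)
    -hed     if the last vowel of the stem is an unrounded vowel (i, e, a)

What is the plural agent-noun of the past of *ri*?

*ri* — last vowel /i/ (a front vowel) → -ki → *riki*.
Since the last vowel of the past-tense form *riki* is /i/ (a high vowel), it takes -up, giving *rikiup*.
The agentive form *rikiup*: last vowel = /u/, a rounded vowel → -gus → *rikiupgus*.

rikiupgus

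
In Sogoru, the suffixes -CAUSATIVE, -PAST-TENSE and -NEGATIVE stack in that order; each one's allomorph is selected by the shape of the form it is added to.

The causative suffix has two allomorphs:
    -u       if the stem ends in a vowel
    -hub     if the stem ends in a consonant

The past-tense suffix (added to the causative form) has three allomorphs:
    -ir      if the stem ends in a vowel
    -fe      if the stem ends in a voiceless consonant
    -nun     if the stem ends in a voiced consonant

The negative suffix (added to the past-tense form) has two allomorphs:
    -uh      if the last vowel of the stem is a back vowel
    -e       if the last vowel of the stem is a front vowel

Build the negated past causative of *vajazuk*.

*vajazuk*: final sound = /k/, a consonant → -hub → *vajazukhub*.
The causative form *vajazukhub* — final sound /b/ (a voiced consonant) → -nun → *vajazukhubnun*.
The past-tense form *vajazukhubnun* — last vowel /u/ (a back vowel) → -uh → *vajazukhubnunuh*.

vajazukhubnunuh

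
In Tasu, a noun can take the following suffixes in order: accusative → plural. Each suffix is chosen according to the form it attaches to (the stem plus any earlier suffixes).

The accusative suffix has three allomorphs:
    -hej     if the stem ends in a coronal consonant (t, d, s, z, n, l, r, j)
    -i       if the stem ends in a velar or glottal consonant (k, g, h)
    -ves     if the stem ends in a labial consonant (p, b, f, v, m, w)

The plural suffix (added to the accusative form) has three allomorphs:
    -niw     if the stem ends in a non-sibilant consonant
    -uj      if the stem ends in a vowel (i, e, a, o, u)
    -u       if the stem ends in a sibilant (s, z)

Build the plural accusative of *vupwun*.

vupwunhejniw

*vupwun* — final consonant /n/ (coronal) → -hej → *vupwunhej*.
The final sound of the accusative form *vupwunhej* is /j/, which is a non-sibilant consonant, so the plural suffix is -niw, giving *vupwunhejniw*.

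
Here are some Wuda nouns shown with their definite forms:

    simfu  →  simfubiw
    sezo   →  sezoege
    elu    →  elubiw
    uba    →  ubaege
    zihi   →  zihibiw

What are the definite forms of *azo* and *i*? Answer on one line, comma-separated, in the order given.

The alternation tracks the last vowel of the stem — -biw when the last vowel of the stem is a high vowel (*simfu*, *elu*, *zihi*); -ege when the last vowel of the stem is a non-high vowel (*sezo*, *uba*).
*azo*: last vowel = /o/, a non-high vowel → -ege → *azoege*.
The last vowel of *i* is /i/, which is a high vowel, so the suffix is -biw, giving *ibiw*.

azoege, ibiw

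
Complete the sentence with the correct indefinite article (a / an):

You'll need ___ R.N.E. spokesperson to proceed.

an

The indefinite article is chosen by the initial *sound* of the following word, not its spelling.
The initialism *R.N.E.* is read letter by letter; the first letter, R, is pronounced /ɑr/, which begins with a vowel sound.
So the article is *an*: You'll need an R.N.E. spokesperson to proceed.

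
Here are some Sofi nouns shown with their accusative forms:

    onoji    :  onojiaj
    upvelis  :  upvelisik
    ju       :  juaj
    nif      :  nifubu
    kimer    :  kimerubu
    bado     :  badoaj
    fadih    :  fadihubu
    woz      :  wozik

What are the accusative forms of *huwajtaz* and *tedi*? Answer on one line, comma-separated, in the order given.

The alternation tracks the final sound of the stem — -ik when the stem ends in a sibilant (*upvelis*, *woz*); -ubu when the stem ends in a non-sibilant consonant (*nif*, *kimer*, *fadih*); -aj when the stem ends in a vowel (*onoji*, *ju*, *bado*).
Since the final sound of *huwajtaz* is /z/ (a sibilant), it takes -ik, giving *huwajtazik*.
Since the final sound of *tedi* is /i/ (a vowel), it takes -aj, giving *tediaj*.

huwajtazik, tediaj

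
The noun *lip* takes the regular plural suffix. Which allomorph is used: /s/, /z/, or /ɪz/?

/s/

The stem *lip* ends in a voiceless non-sibilant consonant.
The plural suffix surfaces as /ɪz/ after sibilants, /s/ after other voiceless consonants, and /z/ after other voiced sounds.
So the plural -s on *lip* is pronounced /s/.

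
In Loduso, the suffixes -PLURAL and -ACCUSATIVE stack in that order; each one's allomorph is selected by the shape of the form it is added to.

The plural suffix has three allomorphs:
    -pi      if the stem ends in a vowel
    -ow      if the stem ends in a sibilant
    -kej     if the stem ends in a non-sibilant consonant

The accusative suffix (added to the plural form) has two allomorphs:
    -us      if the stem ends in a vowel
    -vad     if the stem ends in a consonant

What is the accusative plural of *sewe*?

sewepius

The final sound of *sewe* is /e/, which is a vowel, so the plural suffix is -pi, giving *sewepi*.
Since the final sound of the plural form *sewepi* is /i/ (a vowel), it takes -us, giving *sewepius*.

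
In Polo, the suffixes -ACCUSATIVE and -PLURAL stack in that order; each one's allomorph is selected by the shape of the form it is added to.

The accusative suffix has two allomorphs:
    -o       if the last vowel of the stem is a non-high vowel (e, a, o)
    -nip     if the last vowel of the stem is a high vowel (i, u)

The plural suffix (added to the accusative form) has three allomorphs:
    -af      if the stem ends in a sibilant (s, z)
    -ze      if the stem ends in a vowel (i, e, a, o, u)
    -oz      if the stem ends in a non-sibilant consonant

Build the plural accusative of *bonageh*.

bonagehoze

Since the last vowel of *bonageh* is /e/ (a non-high vowel), it takes -o, giving *bonageho*.
Since the final sound of the accusative form *bonageho* is /o/ (a vowel), it takes -ze, giving *bonagehoze*.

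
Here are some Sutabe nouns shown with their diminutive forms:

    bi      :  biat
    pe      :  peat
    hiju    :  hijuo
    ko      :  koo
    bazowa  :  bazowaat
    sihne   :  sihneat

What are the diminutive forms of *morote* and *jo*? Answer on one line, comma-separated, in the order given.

The suffix is conditioned by the last vowel: -o when the last vowel of the stem is a rounded vowel (*hiju*, *ko*); -at when the last vowel of the stem is an unrounded vowel (*bi*, *pe*, *bazowa*, *sihne*).
The last vowel of *morote* is /e/, which is an unrounded vowel, so the suffix is -at, giving *moroteat*.
Since the last vowel of *jo* is /o/ (a rounded vowel), it takes -o, giving *joo*.

moroteat, joo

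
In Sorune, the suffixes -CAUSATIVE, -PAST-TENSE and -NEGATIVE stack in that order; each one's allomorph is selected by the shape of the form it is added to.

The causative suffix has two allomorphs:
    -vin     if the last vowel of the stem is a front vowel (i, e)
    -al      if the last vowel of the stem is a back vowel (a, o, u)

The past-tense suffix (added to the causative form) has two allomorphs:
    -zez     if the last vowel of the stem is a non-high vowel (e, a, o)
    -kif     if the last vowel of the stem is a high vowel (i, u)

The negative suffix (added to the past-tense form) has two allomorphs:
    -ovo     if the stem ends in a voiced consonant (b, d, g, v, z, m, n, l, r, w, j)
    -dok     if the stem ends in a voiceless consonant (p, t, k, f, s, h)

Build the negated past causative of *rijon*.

rijonalzezovo

*rijon*: last vowel = /o/, a back vowel → -al → *rijonal*.
The causative form *rijonal*: last vowel = /a/, a non-high vowel → -zez → *rijonalzez*.
Since the final consonant of the past-tense form *rijonalzez* is /z/ (voiced), it takes -ovo, giving *rijonalzezovo*.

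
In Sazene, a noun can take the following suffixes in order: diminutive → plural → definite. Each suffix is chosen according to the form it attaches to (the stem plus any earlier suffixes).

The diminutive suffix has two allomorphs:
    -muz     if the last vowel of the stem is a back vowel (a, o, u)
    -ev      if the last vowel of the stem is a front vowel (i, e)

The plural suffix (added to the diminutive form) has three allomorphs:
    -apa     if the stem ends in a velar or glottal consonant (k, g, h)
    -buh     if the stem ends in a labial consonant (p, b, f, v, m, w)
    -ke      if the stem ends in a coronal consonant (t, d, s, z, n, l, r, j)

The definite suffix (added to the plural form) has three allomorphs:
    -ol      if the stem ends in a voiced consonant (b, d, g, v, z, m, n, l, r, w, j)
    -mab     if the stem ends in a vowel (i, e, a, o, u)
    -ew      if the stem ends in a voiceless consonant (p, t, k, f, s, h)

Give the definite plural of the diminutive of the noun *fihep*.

The last vowel of *fihep* is /e/, which is a front vowel, so the diminutive suffix is -ev, giving *fihepev*.
The diminutive form *fihepev* — final consonant /v/ (labial) → -buh → *fihepevbuh*.
Since the final sound of the plural form *fihepevbuh* is /h/ (a voiceless consonant), it takes -ew, giving *fihepevbuhew*.

fihepevbuhew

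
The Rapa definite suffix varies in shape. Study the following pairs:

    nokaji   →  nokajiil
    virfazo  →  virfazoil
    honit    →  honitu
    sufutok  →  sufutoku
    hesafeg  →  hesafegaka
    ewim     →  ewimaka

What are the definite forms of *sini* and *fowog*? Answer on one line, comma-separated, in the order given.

siniil, fowogaka

The pattern is voicing of the final sound: -u when the stem ends in a voiceless consonant (*honit*, *sufutok*); -aka when the stem ends in a voiced consonant (*hesafeg*, *ewim*); -il when the stem ends in a vowel (*nokaji*, *virfazo*).
Since the final sound of *sini* is /i/ (a vowel), it takes -il, giving *siniil*.
*fowog* — final sound /g/ (a voiced consonant) → -aka → *fowogaka*.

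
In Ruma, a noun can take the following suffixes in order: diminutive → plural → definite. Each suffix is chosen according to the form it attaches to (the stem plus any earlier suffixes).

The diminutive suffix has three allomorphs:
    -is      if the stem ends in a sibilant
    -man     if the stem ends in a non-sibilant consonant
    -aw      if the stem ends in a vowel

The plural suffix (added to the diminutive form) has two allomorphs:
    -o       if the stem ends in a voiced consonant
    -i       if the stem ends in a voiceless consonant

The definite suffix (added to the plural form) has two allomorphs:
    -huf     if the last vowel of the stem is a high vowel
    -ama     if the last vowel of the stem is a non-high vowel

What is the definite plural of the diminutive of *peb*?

Since the final sound of *peb* is /b/ (a non-sibilant consonant), it takes -man, giving *pebman*.
The diminutive form *pebman* — final consonant /n/ (voiced) → -o → *pebmano*.
The plural form *pebmano* — last vowel /o/ (a non-high vowel) → -ama → *pebmanoama*.

pebmanoama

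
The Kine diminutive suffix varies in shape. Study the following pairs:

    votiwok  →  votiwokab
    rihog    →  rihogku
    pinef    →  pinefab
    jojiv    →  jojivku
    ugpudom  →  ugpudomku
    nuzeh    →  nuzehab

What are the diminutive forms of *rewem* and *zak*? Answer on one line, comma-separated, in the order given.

rewemku, zakab

Looking at the final consonant of each stem: -ab when the stem ends in a voiceless consonant (*votiwok*, *pinef*, *nuzeh*); -ku when the stem ends in a voiced consonant (*rihog*, *jojiv*, *ugpudom*).
Since the final consonant of *rewem* is /m/ (voiced), it takes -ku, giving *rewemku*.
The final consonant of *zak* is /k/, which is voiceless, so the suffix is -ab, giving *zakab*.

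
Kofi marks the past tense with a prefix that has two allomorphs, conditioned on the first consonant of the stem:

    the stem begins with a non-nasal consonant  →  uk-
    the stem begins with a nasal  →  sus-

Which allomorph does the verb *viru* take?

*viru*: first consonant = /v/, non-nasal → uk-.

uk-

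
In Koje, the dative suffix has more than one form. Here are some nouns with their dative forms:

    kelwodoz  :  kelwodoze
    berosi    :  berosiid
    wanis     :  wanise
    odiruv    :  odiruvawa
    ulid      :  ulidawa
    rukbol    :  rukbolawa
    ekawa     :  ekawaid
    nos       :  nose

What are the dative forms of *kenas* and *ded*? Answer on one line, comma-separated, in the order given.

kenase, dedawa

The suffix is conditioned by the final sound: -e when the stem ends in a sibilant (*kelwodoz*, *wanis*, *nos*); -awa when the stem ends in a non-sibilant consonant (*odiruv*, *ulid*, *rukbol*); -id when the stem ends in a vowel (*berosi*, *ekawa*).
*kenas* — final sound /s/ (a sibilant) → -e → *kenase*.
Since the final sound of *ded* is /d/ (a non-sibilant consonant), it takes -awa, giving *dedawa*.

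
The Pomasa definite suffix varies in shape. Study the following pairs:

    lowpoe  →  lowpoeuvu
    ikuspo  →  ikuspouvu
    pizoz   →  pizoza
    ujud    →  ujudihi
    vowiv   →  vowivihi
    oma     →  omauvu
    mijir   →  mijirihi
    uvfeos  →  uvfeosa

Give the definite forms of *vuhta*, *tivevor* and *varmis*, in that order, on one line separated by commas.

The alternation tracks the final sound of the stem — -a when the stem ends in a sibilant (*pizoz*, *uvfeos*); -ihi when the stem ends in a non-sibilant consonant (*ujud*, *vowiv*, *mijir*); -uvu when the stem ends in a vowel (*lowpoe*, *ikuspo*, *oma*).
*vuhta* — final sound /a/ (a vowel) → -uvu → *vuhtauvu*.
*tivevor* — final sound /r/ (a non-sibilant consonant) → -ihi → *tivevorihi*.
Since the final sound of *varmis* is /s/ (a sibilant), it takes -a, giving *varmisa*.

vuhtauvu, tivevorihi, varmisa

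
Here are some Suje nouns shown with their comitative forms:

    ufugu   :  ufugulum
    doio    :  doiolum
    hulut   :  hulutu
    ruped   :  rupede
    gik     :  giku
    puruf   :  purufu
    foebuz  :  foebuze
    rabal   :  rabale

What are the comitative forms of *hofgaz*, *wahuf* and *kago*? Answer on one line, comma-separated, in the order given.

hofgaze, wahufu, kagolum

The suffix is conditioned by the final sound: -u when the stem ends in a voiceless consonant (*hulut*, *gik*, *puruf*); -e when the stem ends in a voiced consonant (*ruped*, *foebuz*, *rabal*); -lum when the stem ends in a vowel (*ufugu*, *doio*).
The final sound of *hofgaz* is /z/, which is a voiced consonant, so the suffix is -e, giving *hofgaze*.
Since the final sound of *wahuf* is /f/ (a voiceless consonant), it takes -u, giving *wahufu*.
The final sound of *kago* is /o/, which is a vowel, so the suffix is -lum, giving *kagolum*.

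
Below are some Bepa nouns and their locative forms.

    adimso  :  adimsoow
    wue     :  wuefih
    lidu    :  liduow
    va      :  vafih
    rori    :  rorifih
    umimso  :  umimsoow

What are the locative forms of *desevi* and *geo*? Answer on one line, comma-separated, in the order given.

desevifih, geoow

Looking at the last vowel of each stem: -ow when the last vowel of the stem is a rounded vowel (*adimso*, *lidu*, *umimso*); -fih when the last vowel of the stem is an unrounded vowel (*wue*, *va*, *rori*).
Since the last vowel of *desevi* is /i/ (an unrounded vowel), it takes -fih, giving *desevifih*.
Since the last vowel of *geo* is /o/ (a rounded vowel), it takes -ow, giving *geoow*.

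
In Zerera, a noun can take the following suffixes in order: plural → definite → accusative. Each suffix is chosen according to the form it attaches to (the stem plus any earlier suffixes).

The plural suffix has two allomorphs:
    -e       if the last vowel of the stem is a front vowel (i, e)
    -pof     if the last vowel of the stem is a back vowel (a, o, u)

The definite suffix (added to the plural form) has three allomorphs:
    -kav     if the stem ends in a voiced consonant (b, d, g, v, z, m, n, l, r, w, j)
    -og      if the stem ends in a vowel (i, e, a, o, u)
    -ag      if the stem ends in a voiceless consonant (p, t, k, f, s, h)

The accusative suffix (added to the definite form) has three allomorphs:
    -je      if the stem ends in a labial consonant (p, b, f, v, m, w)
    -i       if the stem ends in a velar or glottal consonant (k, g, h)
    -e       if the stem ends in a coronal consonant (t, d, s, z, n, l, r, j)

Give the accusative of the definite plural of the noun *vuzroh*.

vuzrohpofagi

The last vowel of *vuzroh* is /o/, which is a back vowel, so the plural suffix is -pof, giving *vuzrohpof*.
The plural form *vuzrohpof*: final sound = /f/, a voiceless consonant → -ag → *vuzrohpofag*.
The definite form *vuzrohpofag* — final consonant /g/ (velar/glottal) → -i → *vuzrohpofagi*.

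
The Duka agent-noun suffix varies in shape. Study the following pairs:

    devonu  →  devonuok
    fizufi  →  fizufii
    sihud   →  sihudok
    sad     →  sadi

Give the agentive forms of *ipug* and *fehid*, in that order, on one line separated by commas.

The pattern is rounding harmony: -ok when the last vowel of the stem is a rounded vowel (*devonu*, *sihud*); -i when the last vowel of the stem is an unrounded vowel (*fizufi*, *sad*).
*ipug* — last vowel /u/ (a rounded vowel) → -ok → *ipugok*.
*fehid*: last vowel = /i/, an unrounded vowel → -i → *fehidi*.

ipugok, fehidi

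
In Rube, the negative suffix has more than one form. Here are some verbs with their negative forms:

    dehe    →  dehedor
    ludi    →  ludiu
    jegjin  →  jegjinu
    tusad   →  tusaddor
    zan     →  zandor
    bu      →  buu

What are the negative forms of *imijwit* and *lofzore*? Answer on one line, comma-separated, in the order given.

imijwitu, lofzoredor

The suffix is conditioned by the last vowel: -u when the last vowel of the stem is a high vowel (*ludi*, *jegjin*, *bu*); -dor when the last vowel of the stem is a non-high vowel (*dehe*, *tusad*, *zan*).
*imijwit* — last vowel /i/ (a high vowel) → -u → *imijwitu*.
Since the last vowel of *lofzore* is /e/ (a non-high vowel), it takes -dor, giving *lofzoredor*.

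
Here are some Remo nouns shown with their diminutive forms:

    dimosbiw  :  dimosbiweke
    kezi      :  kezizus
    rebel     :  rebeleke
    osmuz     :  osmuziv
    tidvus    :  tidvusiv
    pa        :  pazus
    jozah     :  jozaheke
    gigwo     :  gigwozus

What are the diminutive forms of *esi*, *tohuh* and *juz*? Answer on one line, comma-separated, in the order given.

Looking at the final sound of each stem: -iv when the stem ends in a sibilant (*osmuz*, *tidvus*); -eke when the stem ends in a non-sibilant consonant (*dimosbiw*, *rebel*, *jozah*); -zus when the stem ends in a vowel (*kezi*, *pa*, *gigwo*).
Since the final sound of *esi* is /i/ (a vowel), it takes -zus, giving *esizus*.
*tohuh* — final sound /h/ (a non-sibilant consonant) → -eke → *tohuheke*.
*juz* — final sound /z/ (a sibilant) → -iv → *juziv*.

esizus, tohuheke, juziv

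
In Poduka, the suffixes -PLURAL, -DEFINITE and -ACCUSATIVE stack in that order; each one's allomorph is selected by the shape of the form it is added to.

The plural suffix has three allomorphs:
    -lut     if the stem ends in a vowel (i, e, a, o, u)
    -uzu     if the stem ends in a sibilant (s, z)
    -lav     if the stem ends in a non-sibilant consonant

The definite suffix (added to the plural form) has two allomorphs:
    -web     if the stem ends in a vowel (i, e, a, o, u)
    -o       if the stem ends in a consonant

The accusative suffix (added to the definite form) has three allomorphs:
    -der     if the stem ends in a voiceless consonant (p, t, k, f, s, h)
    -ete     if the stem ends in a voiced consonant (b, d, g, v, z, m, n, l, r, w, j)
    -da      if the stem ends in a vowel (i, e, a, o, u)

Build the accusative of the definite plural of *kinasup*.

kinasuplavoda

The final sound of *kinasup* is /p/, which is a non-sibilant consonant, so the plural suffix is -lav, giving *kinasuplav*.
Since the final sound of the plural form *kinasuplav* is /v/ (a consonant), it takes -o, giving *kinasuplavo*.
Since the final sound of the definite form *kinasuplavo* is /o/ (a vowel), it takes -da, giving *kinasuplavoda*.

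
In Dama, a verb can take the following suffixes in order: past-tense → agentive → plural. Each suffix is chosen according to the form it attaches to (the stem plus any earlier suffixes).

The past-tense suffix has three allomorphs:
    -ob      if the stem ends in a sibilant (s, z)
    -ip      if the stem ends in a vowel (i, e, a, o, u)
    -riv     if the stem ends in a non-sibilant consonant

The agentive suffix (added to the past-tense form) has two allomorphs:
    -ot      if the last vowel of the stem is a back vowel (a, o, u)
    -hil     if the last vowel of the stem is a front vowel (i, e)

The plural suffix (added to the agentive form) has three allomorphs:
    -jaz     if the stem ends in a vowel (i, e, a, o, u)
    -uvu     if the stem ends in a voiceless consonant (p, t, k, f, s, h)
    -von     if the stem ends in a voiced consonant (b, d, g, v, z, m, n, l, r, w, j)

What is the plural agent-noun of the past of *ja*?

jaiphilvon

Since the final sound of *ja* is /a/ (a vowel), it takes -ip, giving *jaip*.
The past-tense form *jaip*: last vowel = /i/, a front vowel → -hil → *jaiphil*.
The agentive form *jaiphil* — final sound /l/ (a voiced consonant) → -von → *jaiphilvon*.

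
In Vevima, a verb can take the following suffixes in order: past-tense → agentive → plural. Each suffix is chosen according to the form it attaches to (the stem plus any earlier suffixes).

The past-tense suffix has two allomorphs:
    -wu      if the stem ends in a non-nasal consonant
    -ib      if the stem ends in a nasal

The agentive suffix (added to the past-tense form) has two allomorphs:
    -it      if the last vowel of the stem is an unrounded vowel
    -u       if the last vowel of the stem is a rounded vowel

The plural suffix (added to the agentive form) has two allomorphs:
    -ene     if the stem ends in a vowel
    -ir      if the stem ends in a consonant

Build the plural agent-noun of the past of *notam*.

The final consonant of *notam* is /m/, which is a nasal, so the past-tense suffix is -ib, giving *notamib*.
The last vowel of the past-tense form *notamib* is /i/, which is an unrounded vowel, so the agentive suffix is -it, giving *notamibit*.
Since the final sound of the agentive form *notamibit* is /t/ (a consonant), it takes -ir, giving *notamibitir*.

notamibitir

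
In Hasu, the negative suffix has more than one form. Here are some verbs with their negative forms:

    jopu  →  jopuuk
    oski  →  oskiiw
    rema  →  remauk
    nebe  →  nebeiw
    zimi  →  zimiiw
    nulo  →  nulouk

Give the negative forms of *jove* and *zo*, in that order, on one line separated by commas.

The suffix is conditioned by the last vowel: -iw when the last vowel of the stem is a front vowel (*oski*, *nebe*, *zimi*); -uk when the last vowel of the stem is a back vowel (*jopu*, *rema*, *nulo*).
The last vowel of *jove* is /e/, which is a front vowel, so the suffix is -iw, giving *joveiw*.
*zo* — last vowel /o/ (a back vowel) → -uk → *zouk*.

joveiw, zouk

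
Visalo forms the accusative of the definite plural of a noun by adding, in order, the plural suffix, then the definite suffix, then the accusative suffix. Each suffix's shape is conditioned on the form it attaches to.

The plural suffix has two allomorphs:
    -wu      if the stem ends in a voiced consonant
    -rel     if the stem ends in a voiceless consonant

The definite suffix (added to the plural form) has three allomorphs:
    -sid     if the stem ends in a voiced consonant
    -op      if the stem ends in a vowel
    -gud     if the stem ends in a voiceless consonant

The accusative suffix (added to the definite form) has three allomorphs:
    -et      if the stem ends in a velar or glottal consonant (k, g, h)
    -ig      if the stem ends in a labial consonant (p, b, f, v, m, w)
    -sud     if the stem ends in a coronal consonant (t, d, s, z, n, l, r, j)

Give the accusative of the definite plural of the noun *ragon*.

Since the final consonant of *ragon* is /n/ (voiced), it takes -wu, giving *ragonwu*.
The final sound of the plural form *ragonwu* is /u/, which is a vowel, so the definite suffix is -op, giving *ragonwuop*.
The definite form *ragonwuop* — final consonant /p/ (labial) → -ig → *ragonwuopig*.

ragonwuopig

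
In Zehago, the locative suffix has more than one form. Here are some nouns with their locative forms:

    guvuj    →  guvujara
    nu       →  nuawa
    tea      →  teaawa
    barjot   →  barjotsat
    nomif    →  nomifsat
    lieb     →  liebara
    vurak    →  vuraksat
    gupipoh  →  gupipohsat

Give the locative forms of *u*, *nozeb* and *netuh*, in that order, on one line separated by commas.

uawa, nozebara, netuhsat

The suffix is conditioned by the final sound: -sat when the stem ends in a voiceless consonant (*barjot*, *nomif*, *vurak*, *gupipoh*); -ara when the stem ends in a voiced consonant (*guvuj*, *lieb*); -awa when the stem ends in a vowel (*nu*, *tea*).
The final sound of *u* is /u/, which is a vowel, so the suffix is -awa, giving *uawa*.
The final sound of *nozeb* is /b/, which is a voiced consonant, so the suffix is -ara, giving *nozebara*.
*netuh* — final sound /h/ (a voiceless consonant) → -sat → *netuhsat*.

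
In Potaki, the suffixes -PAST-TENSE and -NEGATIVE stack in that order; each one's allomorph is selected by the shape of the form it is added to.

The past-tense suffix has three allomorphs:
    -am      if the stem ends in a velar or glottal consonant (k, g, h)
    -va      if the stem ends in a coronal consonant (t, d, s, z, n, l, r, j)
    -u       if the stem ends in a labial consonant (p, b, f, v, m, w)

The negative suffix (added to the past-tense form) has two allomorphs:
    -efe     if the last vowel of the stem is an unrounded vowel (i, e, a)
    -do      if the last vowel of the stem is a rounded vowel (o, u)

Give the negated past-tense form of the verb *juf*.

jufudo

The final consonant of *juf* is /f/, which is labial, so the past-tense suffix is -u, giving *jufu*.
Since the last vowel of the past-tense form *jufu* is /u/ (a rounded vowel), it takes -do, giving *jufudo*.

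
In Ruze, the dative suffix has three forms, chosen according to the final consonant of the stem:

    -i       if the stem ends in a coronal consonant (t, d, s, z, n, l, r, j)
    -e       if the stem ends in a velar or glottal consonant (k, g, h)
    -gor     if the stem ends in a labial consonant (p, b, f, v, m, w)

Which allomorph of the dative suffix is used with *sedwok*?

-e

Since the final consonant of *sedwok* is /k/ (velar/glottal), it takes -e.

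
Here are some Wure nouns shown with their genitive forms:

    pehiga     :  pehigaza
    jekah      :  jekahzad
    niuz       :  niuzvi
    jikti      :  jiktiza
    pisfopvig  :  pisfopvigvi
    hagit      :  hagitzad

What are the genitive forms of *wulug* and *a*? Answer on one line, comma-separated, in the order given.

The suffix is conditioned by the final sound: -zad when the stem ends in a voiceless consonant (*jekah*, *hagit*); -vi when the stem ends in a voiced consonant (*niuz*, *pisfopvig*); -za when the stem ends in a vowel (*pehiga*, *jikti*).
*wulug* — final sound /g/ (a voiced consonant) → -vi → *wulugvi*.
*a* — final sound /a/ (a vowel) → -za → *aza*.

wulugvi, aza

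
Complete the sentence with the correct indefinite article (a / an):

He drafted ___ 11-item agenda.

The indefinite article is chosen by the initial *sound* of the following word, not its spelling.
The number *11* is spoken "eleven", beginning with /ɪˈlɛvən/ — a vowel sound.
So the article is *an*: He drafted an 11-item agenda.

an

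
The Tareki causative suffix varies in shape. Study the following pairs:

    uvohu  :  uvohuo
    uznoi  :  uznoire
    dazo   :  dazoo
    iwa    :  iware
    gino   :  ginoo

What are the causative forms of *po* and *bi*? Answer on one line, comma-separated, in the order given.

The pattern is rounding harmony: -o when the last vowel of the stem is a rounded vowel (*uvohu*, *dazo*, *gino*); -re when the last vowel of the stem is an unrounded vowel (*uznoi*, *iwa*).
Since the last vowel of *po* is /o/ (a rounded vowel), it takes -o, giving *poo*.
Since the last vowel of *bi* is /i/ (an unrounded vowel), it takes -re, giving *bire*.

poo, bire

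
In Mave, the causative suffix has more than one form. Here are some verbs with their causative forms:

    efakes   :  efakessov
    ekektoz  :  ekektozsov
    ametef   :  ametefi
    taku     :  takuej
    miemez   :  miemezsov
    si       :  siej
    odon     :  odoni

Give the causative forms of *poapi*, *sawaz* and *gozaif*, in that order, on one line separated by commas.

poapiej, sawazsov, gozaifi

The suffix is conditioned by the final sound: -sov when the stem ends in a sibilant (*efakes*, *ekektoz*, *miemez*); -i when the stem ends in a non-sibilant consonant (*ametef*, *odon*); -ej when the stem ends in a vowel (*taku*, *si*).
Since the final sound of *poapi* is /i/ (a vowel), it takes -ej, giving *poapiej*.
*sawaz*: final sound = /z/, a sibilant → -sov → *sawazsov*.
The final sound of *gozaif* is /f/, which is a non-sibilant consonant, so the suffix is -i, giving *gozaifi*.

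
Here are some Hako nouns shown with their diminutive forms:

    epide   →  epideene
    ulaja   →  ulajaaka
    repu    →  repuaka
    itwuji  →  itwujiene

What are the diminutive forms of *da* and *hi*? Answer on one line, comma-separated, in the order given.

daaka, hiene

The alternation tracks the last vowel of the stem — -ene when the last vowel of the stem is a front vowel (*epide*, *itwuji*); -aka when the last vowel of the stem is a back vowel (*ulaja*, *repu*).
*da*: last vowel = /a/, a back vowel → -aka → *daaka*.
*hi*: last vowel = /i/, a front vowel → -ene → *hiene*.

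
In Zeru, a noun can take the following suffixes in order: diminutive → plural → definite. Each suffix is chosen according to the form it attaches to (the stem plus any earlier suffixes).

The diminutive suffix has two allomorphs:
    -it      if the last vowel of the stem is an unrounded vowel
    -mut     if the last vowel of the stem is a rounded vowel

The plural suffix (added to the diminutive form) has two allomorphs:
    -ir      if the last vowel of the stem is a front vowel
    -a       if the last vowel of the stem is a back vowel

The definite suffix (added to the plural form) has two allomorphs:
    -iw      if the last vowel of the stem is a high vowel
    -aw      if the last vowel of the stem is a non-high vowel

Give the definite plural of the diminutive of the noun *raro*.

raromutaaw

*raro* — last vowel /o/ (a rounded vowel) → -mut → *raromut*.
The last vowel of the diminutive form *raromut* is /u/, which is a back vowel, so the plural suffix is -a, giving *raromuta*.
The plural form *raromuta*: last vowel = /a/, a non-high vowel → -aw → *raromutaaw*.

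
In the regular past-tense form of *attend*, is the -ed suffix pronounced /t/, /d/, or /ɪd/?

The stem *attend* ends in /t/ or /d/.
The -ed suffix is realized as /ɪd/ after /t, d/; as /t/ after other voiceless consonants; and as /d/ after other voiced sounds.
So -ed on *attend* is pronounced /ɪd/.

/ɪd/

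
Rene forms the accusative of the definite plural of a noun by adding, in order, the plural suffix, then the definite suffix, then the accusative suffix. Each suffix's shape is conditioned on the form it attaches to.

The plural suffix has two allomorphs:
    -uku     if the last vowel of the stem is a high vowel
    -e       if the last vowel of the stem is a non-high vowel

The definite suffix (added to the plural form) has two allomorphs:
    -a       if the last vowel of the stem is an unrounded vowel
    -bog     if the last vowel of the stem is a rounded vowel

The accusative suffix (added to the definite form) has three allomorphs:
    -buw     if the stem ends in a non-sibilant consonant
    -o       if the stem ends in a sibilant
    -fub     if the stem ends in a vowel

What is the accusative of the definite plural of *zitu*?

*zitu* — last vowel /u/ (a high vowel) → -uku → *zituuku*.
Since the last vowel of the plural form *zituuku* is /u/ (a rounded vowel), it takes -bog, giving *zituukubog*.
The definite form *zituukubog*: final sound = /g/, a non-sibilant consonant → -buw → *zituukubogbuw*.

zituukubogbuw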